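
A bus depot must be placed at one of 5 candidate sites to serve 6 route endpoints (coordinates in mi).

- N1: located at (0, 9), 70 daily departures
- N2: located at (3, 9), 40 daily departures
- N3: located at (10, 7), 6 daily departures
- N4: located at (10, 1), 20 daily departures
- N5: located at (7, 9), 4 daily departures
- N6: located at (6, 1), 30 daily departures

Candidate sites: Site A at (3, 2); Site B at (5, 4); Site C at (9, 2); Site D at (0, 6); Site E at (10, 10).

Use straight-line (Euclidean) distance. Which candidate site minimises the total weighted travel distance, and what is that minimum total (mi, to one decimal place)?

Total weighted distance at each candidate:
  Site A (3, 2): total = 1133.3
  Site B (5, 4): total = 978.4
  Site C (9, 2): total = 1349.8
  Site D (0, 6): total = 928.4
  Site E (10, 10): total = 1492.4
Minimum is at Site D with total 928.4 mi.

Site D, total 928.4 mi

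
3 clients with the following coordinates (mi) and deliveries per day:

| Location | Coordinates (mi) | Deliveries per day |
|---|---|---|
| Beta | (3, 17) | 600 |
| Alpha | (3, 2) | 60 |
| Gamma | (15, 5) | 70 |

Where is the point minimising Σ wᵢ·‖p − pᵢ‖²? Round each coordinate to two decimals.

The minimiser of Σwᵢ‖p−pᵢ‖² is the weighted centroid p* = (Σwᵢpᵢ)/(Σwᵢ).
Σwᵢ = 730.
Σwᵢxᵢ = 600·3 + 60·3 + 70·15 = 3030.
Σwᵢyᵢ = 600·17 + 60·2 + 70·5 = 10670.
x* = 3030/730 = 4.15, y* = 10670/730 = 14.62.

(4.15, 14.62)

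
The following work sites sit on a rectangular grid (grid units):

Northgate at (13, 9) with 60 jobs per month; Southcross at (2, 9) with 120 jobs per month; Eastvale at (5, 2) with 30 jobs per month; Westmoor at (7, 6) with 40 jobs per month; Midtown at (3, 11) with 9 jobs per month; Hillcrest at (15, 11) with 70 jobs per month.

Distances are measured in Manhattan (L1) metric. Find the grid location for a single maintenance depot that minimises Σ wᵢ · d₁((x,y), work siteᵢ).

Manhattan distance separates: Σwᵢ(|x−xᵢ|+|y−yᵢ|) = Σwᵢ|x−xᵢ| + Σwᵢ|y−yᵢ|, so x and y are optimised independently as 1-D weighted medians.
Total weight W = 329; half = 164.5.
x-coordinate, sorted with cumulative weight:
  x=2 (Southcross, w=120) cum 120
  x=3 (Midtown, w=9) cum 129
  x=5 (Eastvale, w=30) cum 159
  x=7 (Westmoor, w=40) cum 199  ← median
  x=13 (Northgate, w=60) cum 259
  x=15 (Hillcrest, w=70) cum 329
⇒ x* = 7
y-coordinate, sorted with cumulative weight:
  y=2 (Eastvale, w=30) cum 30
  y=6 (Westmoor, w=40) cum 70
  y=9 (Northgate, w=60) cum 130
  y=9 (Southcross, w=120) cum 250  ← median
  y=11 (Midtown, w=9) cum 259
  y=11 (Hillcrest, w=70) cum 329
⇒ y* = 9

(7, 9)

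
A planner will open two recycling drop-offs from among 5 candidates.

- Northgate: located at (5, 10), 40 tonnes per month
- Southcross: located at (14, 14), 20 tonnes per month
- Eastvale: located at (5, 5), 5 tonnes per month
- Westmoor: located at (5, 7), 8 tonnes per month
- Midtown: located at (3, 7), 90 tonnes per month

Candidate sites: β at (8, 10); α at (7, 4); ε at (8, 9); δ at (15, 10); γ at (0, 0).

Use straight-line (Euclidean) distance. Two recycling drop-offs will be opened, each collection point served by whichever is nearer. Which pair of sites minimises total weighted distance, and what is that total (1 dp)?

Evaluate every pair (each demand assigned to the nearer of the two):
  {ε, δ}: total = 747.5
  {β, α}: total = 754.2
  {α, ε}: total = 772.7
  {β, δ}: total = 790.3
  {β, ε}: total = 802.7
  {ε, γ}: total = 821.2
  {α, δ}: total = 825.5
  {β, γ}: total = 852.1
  {α, γ}: total = 987.1
  {δ, γ}: total = 1272.1
Best pair: {ε, δ} with total 747.5.

{ε, δ}, total 747.5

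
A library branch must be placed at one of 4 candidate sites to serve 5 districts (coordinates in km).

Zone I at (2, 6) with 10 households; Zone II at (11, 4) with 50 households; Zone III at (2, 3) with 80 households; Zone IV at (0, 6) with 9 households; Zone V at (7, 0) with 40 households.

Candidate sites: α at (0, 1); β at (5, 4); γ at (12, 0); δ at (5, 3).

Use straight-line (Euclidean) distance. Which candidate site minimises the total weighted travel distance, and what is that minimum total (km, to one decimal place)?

δ, total 783.3 km

Total weighted distance at each candidate:
  α (0, 1): total = 1178.1
  β (5, 4): total = 816.4
  γ (12, 0): total = 1478.7
  δ (5, 3): total = 783.3
Minimum is at δ with total 783.3 km.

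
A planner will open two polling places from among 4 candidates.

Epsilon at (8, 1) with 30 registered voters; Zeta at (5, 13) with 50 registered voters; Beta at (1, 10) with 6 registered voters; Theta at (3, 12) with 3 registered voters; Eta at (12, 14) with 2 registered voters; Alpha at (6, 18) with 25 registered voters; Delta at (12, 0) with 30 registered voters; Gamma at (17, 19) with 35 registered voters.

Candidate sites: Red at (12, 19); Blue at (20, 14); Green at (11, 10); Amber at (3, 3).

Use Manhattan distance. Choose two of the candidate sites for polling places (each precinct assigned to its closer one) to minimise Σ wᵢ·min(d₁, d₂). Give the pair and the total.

{Red, Green}, total 1590

Evaluate every pair (each demand assigned to the nearer of the two):
  {Red, Green}: total = 1590
  {Red, Amber}: total = 1611
  {Blue, Green}: total = 1845
  {Green, Amber}: total = 1931
  {Blue, Amber}: total = 1997
  {Red, Blue}: total = 2408
Best pair: {Red, Green} with total 1590.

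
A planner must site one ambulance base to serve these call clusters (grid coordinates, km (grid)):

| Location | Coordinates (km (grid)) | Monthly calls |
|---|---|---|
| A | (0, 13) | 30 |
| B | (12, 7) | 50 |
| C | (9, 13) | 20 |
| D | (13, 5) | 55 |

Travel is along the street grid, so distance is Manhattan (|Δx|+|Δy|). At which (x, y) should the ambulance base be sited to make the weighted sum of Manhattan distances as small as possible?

Manhattan distance separates: Σwᵢ(|x−xᵢ|+|y−yᵢ|) = Σwᵢ|x−xᵢ| + Σwᵢ|y−yᵢ|, so x and y are optimised independently as 1-D weighted medians.
Total weight W = 155; half = 77.5.
x-coordinate, sorted with cumulative weight:
  x=0 (A, w=30) cum 30
  x=9 (C, w=20) cum 50
  x=12 (B, w=50) cum 100  ← median
  x=13 (D, w=55) cum 155
⇒ x* = 12
y-coordinate, sorted with cumulative weight:
  y=5 (D, w=55) cum 55
  y=7 (B, w=50) cum 105  ← median
  y=13 (A, w=30) cum 135
  y=13 (C, w=20) cum 155
⇒ y* = 7

(12, 7)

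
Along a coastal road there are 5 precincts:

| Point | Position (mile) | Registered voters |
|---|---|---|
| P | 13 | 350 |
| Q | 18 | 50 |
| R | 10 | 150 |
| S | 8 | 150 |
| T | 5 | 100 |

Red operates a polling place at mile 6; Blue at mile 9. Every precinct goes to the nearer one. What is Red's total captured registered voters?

100

The indifferent point is the midpoint (6+9)/2 = 7.5; precincts left of it (closer to Red at 6) go to Red, those right go to Blue.
  T at 5 (w=100) → Red
  S at 8 (w=150) → Blue
  R at 10 (w=150) → Blue
  P at 13 (w=350) → Blue
  Q at 18 (w=50) → Blue
Red captures 100; Blue captures 700.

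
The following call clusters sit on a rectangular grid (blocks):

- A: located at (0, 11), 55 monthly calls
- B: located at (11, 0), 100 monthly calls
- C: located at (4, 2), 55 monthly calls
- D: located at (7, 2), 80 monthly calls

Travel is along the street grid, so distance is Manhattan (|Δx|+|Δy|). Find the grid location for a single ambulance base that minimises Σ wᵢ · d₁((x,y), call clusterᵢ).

Manhattan distance separates: Σwᵢ(|x−xᵢ|+|y−yᵢ|) = Σwᵢ|x−xᵢ| + Σwᵢ|y−yᵢ|, so x and y are optimised independently as 1-D weighted medians.
Total weight W = 290; half = 145.
x-coordinate, sorted with cumulative weight:
  x=0 (A, w=55) cum 55
  x=4 (C, w=55) cum 110
  x=7 (D, w=80) cum 190  ← median
  x=11 (B, w=100) cum 290
⇒ x* = 7
y-coordinate, sorted with cumulative weight:
  y=0 (B, w=100) cum 100
  y=2 (C, w=55) cum 155  ← median
  y=2 (D, w=80) cum 235
  y=11 (A, w=55) cum 290
⇒ y* = 2

(7, 2)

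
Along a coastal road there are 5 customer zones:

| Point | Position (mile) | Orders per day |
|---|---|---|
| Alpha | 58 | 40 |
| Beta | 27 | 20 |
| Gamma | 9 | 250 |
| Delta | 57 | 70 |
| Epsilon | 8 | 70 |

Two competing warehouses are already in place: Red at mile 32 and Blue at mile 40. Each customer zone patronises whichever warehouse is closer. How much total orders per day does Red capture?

340

The indifferent point is the midpoint (32+40)/2 = 36; customer zones left of it (closer to Red at 32) go to Red, those right go to Blue.
  Epsilon at 8 (w=70) → Red
  Gamma at 9 (w=250) → Red
  Beta at 27 (w=20) → Red
  Delta at 57 (w=70) → Blue
  Alpha at 58 (w=40) → Blue
Red captures 340; Blue captures 110.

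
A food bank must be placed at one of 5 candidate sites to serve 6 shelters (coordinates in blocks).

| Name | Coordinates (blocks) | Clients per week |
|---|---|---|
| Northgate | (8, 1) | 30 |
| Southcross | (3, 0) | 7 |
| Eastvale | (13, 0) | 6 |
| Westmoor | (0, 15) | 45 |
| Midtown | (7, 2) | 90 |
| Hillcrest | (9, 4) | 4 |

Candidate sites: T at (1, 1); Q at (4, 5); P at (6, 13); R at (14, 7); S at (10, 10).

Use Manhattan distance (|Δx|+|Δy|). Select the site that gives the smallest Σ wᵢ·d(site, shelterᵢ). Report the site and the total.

Q, total 1560 blocks

Total weighted distance at each candidate:
  T (1, 1): total = 1658
  Q (4, 5): total = 1560
  P (6, 13): total = 2140
  R (14, 7): total = 2636
  S (10, 10): total = 2220
Minimum is at Q with total 1560 blocks.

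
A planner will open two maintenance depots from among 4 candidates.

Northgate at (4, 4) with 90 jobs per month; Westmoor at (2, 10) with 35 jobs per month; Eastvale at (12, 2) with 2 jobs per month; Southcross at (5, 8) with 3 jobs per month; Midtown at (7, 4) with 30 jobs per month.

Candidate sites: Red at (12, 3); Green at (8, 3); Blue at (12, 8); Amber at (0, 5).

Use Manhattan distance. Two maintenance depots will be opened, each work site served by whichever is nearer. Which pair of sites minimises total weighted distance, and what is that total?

Evaluate every pair (each demand assigned to the nearer of the two):
  {Green, Amber}: total = 789
  {Red, Amber}: total = 901
  {Green, Blue}: total = 961
  {Blue, Amber}: total = 968
  {Red, Green}: total = 991
  {Red, Blue}: total = 1433
Best pair: {Green, Amber} with total 789.

{Green, Amber}, total 789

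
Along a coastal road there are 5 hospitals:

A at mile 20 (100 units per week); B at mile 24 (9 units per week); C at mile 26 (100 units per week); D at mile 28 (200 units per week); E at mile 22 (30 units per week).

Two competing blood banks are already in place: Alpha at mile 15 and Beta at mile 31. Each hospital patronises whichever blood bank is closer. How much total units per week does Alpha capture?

130

The indifferent point is the midpoint (15+31)/2 = 23; hospitals left of it (closer to Alpha at 15) go to Alpha, those right go to Beta.
  A at 20 (w=100) → Alpha
  E at 22 (w=30) → Alpha
  B at 24 (w=9) → Beta
  C at 26 (w=100) → Beta
  D at 28 (w=200) → Beta
Alpha captures 130; Beta captures 309.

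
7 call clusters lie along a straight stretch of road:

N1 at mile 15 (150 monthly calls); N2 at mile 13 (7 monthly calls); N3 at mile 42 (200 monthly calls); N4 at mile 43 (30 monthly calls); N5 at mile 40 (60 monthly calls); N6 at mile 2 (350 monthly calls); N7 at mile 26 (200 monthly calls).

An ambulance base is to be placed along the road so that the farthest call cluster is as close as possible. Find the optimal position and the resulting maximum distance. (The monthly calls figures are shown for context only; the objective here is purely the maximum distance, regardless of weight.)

The 1-center on a line is the midpoint of the two extreme points: leftmost at 2, rightmost at 43.
Optimal location = (2 + 43)/2 = 22.5; maximum distance = (43 − 2)/2 = 20.5.

location 22.5, max distance 20.5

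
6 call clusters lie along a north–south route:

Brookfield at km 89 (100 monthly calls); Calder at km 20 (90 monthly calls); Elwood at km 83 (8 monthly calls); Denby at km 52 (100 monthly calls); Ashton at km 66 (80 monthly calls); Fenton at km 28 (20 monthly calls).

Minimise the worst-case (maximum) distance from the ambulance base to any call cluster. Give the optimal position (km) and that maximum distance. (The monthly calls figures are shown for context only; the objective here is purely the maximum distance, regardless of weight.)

location 54.5, max distance 34.5

The 1-center on a line is the midpoint of the two extreme points: leftmost at 20, rightmost at 89.
Optimal location = (20 + 89)/2 = 54.5; maximum distance = (89 − 20)/2 = 34.5.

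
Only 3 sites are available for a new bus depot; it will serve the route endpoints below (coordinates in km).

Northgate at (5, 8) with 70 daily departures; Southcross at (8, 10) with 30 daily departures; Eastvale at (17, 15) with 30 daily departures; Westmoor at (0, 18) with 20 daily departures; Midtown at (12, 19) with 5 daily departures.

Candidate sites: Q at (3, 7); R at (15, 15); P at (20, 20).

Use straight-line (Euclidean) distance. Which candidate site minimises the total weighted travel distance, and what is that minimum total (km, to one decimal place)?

Q, total 1118.2 km

Total weighted distance at each candidate:
  Q (3, 7): total = 1118.2
  R (15, 15): total = 1503.5
  P (20, 20): total = 2430.5
Minimum is at Q with total 1118.2 km.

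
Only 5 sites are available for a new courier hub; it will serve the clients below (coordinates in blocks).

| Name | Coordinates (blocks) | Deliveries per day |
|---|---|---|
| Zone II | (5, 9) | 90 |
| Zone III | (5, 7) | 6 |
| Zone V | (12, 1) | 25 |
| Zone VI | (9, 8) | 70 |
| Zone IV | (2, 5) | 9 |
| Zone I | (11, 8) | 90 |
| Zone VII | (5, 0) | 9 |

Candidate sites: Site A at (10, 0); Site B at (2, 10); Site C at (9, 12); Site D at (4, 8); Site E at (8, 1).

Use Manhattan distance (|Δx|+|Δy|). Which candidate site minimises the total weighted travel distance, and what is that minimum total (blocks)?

Total weighted distance at each candidate:
  Site A (10, 0): total = 3009
  Site B (2, 10): total = 2653
  Site C (9, 12): total = 2124
  Site D (4, 8): total = 1673
  Site E (8, 1): total = 2730
Minimum is at Site D with total 1673 blocks.

Site D, total 1673 blocks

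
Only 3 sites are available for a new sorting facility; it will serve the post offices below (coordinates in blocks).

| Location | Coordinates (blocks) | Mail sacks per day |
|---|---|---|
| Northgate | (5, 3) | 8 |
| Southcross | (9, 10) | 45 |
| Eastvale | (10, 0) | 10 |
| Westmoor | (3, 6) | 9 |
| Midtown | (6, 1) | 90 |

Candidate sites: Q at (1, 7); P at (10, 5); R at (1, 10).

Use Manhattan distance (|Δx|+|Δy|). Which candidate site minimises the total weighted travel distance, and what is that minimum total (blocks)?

P, total 1168 blocks

Total weighted distance at each candidate:
  Q (1, 7): total = 1736
  P (10, 5): total = 1168
  R (1, 10): total = 1952
Minimum is at P with total 1168 blocks.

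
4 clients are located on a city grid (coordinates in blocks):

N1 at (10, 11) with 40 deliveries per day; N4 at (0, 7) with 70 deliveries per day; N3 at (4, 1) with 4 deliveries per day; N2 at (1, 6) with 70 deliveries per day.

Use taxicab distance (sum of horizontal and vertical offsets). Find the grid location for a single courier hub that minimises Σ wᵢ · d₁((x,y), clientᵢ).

(1, 7)

Manhattan distance separates: Σwᵢ(|x−xᵢ|+|y−yᵢ|) = Σwᵢ|x−xᵢ| + Σwᵢ|y−yᵢ|, so x and y are optimised independently as 1-D weighted medians.
Total weight W = 184; half = 92.
x-coordinate, sorted with cumulative weight:
  x=0 (N4, w=70) cum 70
  x=1 (N2, w=70) cum 140  ← median
  x=4 (N3, w=4) cum 144
  x=10 (N1, w=40) cum 184
⇒ x* = 1
y-coordinate, sorted with cumulative weight:
  y=1 (N3, w=4) cum 4
  y=6 (N2, w=70) cum 74
  y=7 (N4, w=70) cum 144  ← median
  y=11 (N1, w=40) cum 184
⇒ y* = 7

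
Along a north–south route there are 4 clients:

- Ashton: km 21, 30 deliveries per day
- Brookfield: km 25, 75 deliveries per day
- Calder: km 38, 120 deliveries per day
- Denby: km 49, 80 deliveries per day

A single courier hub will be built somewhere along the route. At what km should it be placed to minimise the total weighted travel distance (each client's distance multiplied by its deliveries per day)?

x = 38

For a sum of weighted absolute distances on a line, the optimum is the weighted median (not the mean). Total weight W = 305; half-weight = 152.5.
Sort by position and accumulate weight:
  km 21 (Ashton, w=30) → cum 30
  km 25 (Brookfield, w=75) → cum 105
  km 38 (Calder, w=120) → cum 225  ≥ 152.5 → median here
  km 49 (Denby, w=80) → cum 305
Optimal location: km 38.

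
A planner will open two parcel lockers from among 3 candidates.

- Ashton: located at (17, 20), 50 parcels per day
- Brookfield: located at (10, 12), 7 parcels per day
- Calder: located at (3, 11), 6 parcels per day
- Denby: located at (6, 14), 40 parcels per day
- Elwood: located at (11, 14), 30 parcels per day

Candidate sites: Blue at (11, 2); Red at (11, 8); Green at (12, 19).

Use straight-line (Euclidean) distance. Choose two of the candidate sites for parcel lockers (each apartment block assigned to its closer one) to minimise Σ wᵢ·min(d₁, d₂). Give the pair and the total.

{Red, Green}, total 800.5

Evaluate every pair (each demand assigned to the nearer of the two):
  {Red, Green}: total = 800.5
  {Blue, Green}: total = 843.5
  {Blue, Red}: total = 1243.4
Best pair: {Red, Green} with total 800.5.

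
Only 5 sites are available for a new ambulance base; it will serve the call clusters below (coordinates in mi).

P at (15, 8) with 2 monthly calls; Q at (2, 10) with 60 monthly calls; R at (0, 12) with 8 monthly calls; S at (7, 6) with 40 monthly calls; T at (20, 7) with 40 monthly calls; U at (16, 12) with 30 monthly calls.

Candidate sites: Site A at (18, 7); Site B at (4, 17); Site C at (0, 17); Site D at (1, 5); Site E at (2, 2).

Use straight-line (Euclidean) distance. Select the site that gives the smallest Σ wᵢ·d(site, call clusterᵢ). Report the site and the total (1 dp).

Total weighted distance at each candidate:
  Site A (18, 7): total = 1815.9
  Site B (4, 17): total = 2117.2
  Site C (0, 17): total = 2430.6
  Site D (1, 5): total = 1895.2
  Site E (2, 2): total = 2109.7
Minimum is at Site A with total 1815.9 mi.

Site A, total 1815.9 mi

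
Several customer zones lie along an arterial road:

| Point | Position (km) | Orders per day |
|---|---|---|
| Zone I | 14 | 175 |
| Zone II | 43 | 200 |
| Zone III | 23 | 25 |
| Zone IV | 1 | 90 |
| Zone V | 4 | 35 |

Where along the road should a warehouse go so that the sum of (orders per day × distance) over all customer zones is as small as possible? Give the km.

x = 14

For a sum of weighted absolute distances on a line, the optimum is the weighted median (not the mean). Total weight W = 525; half-weight = 262.5.
Sort by position and accumulate weight:
  km 1 (Zone IV, w=90) → cum 90
  km 4 (Zone V, w=35) → cum 125
  km 14 (Zone I, w=175) → cum 300  ≥ 262.5 → median here
  km 23 (Zone III, w=25) → cum 325
  km 43 (Zone II, w=200) → cum 525
Optimal location: km 14.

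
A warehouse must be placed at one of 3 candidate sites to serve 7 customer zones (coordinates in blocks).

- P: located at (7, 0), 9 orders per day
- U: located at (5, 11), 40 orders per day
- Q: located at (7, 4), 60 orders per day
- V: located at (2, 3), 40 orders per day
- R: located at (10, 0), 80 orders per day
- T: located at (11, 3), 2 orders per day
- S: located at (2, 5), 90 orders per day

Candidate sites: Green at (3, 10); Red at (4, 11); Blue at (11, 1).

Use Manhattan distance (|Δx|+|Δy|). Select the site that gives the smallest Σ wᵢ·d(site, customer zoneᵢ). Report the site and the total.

Blue, total 2879 blocks

Total weighted distance at each candidate:
  Green (3, 10): total = 3096
  Red (4, 11): total = 3276
  Blue (11, 1): total = 2879
Minimum is at Blue with total 2879 blocks.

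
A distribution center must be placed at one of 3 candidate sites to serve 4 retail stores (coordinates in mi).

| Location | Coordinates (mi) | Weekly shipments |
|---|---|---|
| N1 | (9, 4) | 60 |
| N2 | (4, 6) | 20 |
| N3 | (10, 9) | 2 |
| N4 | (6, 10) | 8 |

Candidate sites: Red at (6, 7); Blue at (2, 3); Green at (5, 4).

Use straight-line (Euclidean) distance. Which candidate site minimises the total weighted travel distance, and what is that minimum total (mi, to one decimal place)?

Total weighted distance at each candidate:
  Red (6, 7): total = 332.2
  Blue (2, 3): total = 580.9
  Green (5, 4): total = 347.5
Minimum is at Red with total 332.2 mi.

Red, total 332.2 mi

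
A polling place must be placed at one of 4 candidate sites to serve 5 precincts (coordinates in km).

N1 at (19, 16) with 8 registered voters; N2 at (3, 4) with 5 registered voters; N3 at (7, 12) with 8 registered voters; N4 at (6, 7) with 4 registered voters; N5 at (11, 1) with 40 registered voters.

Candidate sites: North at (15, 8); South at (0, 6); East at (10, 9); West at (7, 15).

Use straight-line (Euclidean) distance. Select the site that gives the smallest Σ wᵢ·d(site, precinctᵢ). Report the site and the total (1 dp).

East, total 508.5 km

Total weighted distance at each candidate:
  North (15, 8): total = 565.1
  South (0, 6): total = 771.2
  East (10, 9): total = 508.5
  West (7, 15): total = 793.5
Minimum is at East with total 508.5 km.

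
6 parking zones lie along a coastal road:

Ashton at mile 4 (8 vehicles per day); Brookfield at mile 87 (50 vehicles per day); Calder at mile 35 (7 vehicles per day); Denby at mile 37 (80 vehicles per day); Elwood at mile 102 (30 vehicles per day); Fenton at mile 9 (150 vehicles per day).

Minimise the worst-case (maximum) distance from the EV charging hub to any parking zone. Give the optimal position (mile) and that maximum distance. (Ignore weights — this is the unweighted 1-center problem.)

location 53, max distance 49

The 1-center on a line is the midpoint of the two extreme points: leftmost at 4, rightmost at 102.
Optimal location = (4 + 102)/2 = 53; maximum distance = (102 − 4)/2 = 49.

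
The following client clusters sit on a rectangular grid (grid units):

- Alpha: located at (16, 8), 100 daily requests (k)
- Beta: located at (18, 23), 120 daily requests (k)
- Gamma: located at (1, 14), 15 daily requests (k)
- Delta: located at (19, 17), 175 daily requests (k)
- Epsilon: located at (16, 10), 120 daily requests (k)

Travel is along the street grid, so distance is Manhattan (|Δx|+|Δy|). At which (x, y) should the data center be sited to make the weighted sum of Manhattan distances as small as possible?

(18, 17)

Manhattan distance separates: Σwᵢ(|x−xᵢ|+|y−yᵢ|) = Σwᵢ|x−xᵢ| + Σwᵢ|y−yᵢ|, so x and y are optimised independently as 1-D weighted medians.
Total weight W = 530; half = 265.
x-coordinate, sorted with cumulative weight:
  x=1 (Gamma, w=15) cum 15
  x=16 (Alpha, w=100) cum 115
  x=16 (Epsilon, w=120) cum 235
  x=18 (Beta, w=120) cum 355  ← median
  x=19 (Delta, w=175) cum 530
⇒ x* = 18
y-coordinate, sorted with cumulative weight:
  y=8 (Alpha, w=100) cum 100
  y=10 (Epsilon, w=120) cum 220
  y=14 (Gamma, w=15) cum 235
  y=17 (Delta, w=175) cum 410  ← median
  y=23 (Beta, w=120) cum 530
⇒ y* = 17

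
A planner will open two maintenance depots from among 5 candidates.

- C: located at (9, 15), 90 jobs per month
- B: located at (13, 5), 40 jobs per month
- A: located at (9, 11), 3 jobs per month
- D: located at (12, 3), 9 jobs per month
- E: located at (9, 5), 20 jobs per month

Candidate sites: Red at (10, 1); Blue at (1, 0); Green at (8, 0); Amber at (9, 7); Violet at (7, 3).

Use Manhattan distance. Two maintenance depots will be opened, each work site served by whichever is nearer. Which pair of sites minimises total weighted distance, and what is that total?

{Red, Amber}, total 1048

Evaluate every pair (each demand assigned to the nearer of the two):
  {Red, Amber}: total = 1048
  {Amber, Violet}: total = 1057
  {Blue, Amber}: total = 1075
  {Green, Amber}: total = 1075
  {Red, Violet}: total = 1686
  {Blue, Violet}: total = 1735
  {Green, Violet}: total = 1735
  {Red, Blue}: total = 1799
  {Red, Green}: total = 1799
  {Blue, Green}: total = 2059
Best pair: {Red, Amber} with total 1048.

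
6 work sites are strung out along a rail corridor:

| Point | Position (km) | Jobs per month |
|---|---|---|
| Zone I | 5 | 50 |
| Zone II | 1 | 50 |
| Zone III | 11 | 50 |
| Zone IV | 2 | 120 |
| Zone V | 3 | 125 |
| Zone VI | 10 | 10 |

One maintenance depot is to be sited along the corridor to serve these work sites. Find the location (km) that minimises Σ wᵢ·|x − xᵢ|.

x = 3

For a sum of weighted absolute distances on a line, the optimum is the weighted median (not the mean). Total weight W = 405; half-weight = 202.5.
Sort by position and accumulate weight:
  km 1 (Zone II, w=50) → cum 50
  km 2 (Zone IV, w=120) → cum 170
  km 3 (Zone V, w=125) → cum 295  ≥ 202.5 → median here
  km 5 (Zone I, w=50) → cum 345
  km 10 (Zone VI, w=10) → cum 355
  km 11 (Zone III, w=50) → cum 405
Optimal location: km 3.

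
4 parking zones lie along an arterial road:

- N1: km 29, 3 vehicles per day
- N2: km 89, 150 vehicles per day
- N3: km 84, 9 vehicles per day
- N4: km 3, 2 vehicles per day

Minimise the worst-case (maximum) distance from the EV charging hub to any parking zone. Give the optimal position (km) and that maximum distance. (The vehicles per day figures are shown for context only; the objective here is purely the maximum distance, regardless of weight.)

location 46, max distance 43

The 1-center on a line is the midpoint of the two extreme points: leftmost at 3, rightmost at 89.
Optimal location = (3 + 89)/2 = 46; maximum distance = (89 − 3)/2 = 43.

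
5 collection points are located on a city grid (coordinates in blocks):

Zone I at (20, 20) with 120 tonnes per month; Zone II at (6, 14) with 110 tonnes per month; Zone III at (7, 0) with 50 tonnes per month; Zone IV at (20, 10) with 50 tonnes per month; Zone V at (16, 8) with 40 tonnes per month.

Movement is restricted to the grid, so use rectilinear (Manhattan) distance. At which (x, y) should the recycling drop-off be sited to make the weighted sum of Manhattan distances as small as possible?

(16, 14)

Manhattan distance separates: Σwᵢ(|x−xᵢ|+|y−yᵢ|) = Σwᵢ|x−xᵢ| + Σwᵢ|y−yᵢ|, so x and y are optimised independently as 1-D weighted medians.
Total weight W = 370; half = 185.
x-coordinate, sorted with cumulative weight:
  x=6 (Zone II, w=110) cum 110
  x=7 (Zone III, w=50) cum 160
  x=16 (Zone V, w=40) cum 200  ← median
  x=20 (Zone I, w=120) cum 320
  x=20 (Zone IV, w=50) cum 370
⇒ x* = 16
y-coordinate, sorted with cumulative weight:
  y=0 (Zone III, w=50) cum 50
  y=8 (Zone V, w=40) cum 90
  y=10 (Zone IV, w=50) cum 140
  y=14 (Zone II, w=110) cum 250  ← median
  y=20 (Zone I, w=120) cum 370
⇒ y* = 14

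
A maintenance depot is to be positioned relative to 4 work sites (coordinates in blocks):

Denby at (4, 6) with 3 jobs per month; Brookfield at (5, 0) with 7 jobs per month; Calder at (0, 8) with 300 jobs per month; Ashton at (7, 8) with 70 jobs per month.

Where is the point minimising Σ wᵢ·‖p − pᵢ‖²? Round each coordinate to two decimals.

(1.41, 7.84)

The minimiser of Σwᵢ‖p−pᵢ‖² is the weighted centroid p* = (Σwᵢpᵢ)/(Σwᵢ).
Σwᵢ = 380.
Σwᵢxᵢ = 3·4 + 7·5 + 300·0 + 70·7 = 537.
Σwᵢyᵢ = 3·6 + 7·0 + 300·8 + 70·8 = 2978.
x* = 537/380 = 1.41, y* = 2978/380 = 7.84.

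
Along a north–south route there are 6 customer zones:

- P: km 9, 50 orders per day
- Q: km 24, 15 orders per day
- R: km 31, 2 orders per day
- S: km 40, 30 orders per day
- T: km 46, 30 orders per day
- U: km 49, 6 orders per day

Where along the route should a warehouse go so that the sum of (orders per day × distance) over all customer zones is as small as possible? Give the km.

For a sum of weighted absolute distances on a line, the optimum is the weighted median (not the mean). Total weight W = 133; half-weight = 66.5.
Sort by position and accumulate weight:
  km 9 (P, w=50) → cum 50
  km 24 (Q, w=15) → cum 65
  km 31 (R, w=2) → cum 67  ≥ 66.5 → median here
  km 40 (S, w=30) → cum 97
  km 46 (T, w=30) → cum 127
  km 49 (U, w=6) → cum 133
Optimal location: km 31.

x = 31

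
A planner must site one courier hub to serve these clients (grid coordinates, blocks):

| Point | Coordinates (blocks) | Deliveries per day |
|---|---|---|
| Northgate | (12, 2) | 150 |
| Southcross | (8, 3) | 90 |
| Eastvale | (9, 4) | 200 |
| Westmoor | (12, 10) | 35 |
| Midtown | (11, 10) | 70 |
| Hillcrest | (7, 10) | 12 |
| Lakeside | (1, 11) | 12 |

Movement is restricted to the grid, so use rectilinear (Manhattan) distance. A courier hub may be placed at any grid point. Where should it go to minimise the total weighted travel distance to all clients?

Manhattan distance separates: Σwᵢ(|x−xᵢ|+|y−yᵢ|) = Σwᵢ|x−xᵢ| + Σwᵢ|y−yᵢ|, so x and y are optimised independently as 1-D weighted medians.
Total weight W = 569; half = 284.5.
x-coordinate, sorted with cumulative weight:
  x=1 (Lakeside, w=12) cum 12
  x=7 (Hillcrest, w=12) cum 24
  x=8 (Southcross, w=90) cum 114
  x=9 (Eastvale, w=200) cum 314  ← median
  x=11 (Midtown, w=70) cum 384
  x=12 (Northgate, w=150) cum 534
  x=12 (Westmoor, w=35) cum 569
⇒ x* = 9
y-coordinate, sorted with cumulative weight:
  y=2 (Northgate, w=150) cum 150
  y=3 (Southcross, w=90) cum 240
  y=4 (Eastvale, w=200) cum 440  ← median
  y=10 (Westmoor, w=35) cum 475
  y=10 (Midtown, w=70) cum 545
  y=10 (Hillcrest, w=12) cum 557
  y=11 (Lakeside, w=12) cum 569
⇒ y* = 4

(9, 4)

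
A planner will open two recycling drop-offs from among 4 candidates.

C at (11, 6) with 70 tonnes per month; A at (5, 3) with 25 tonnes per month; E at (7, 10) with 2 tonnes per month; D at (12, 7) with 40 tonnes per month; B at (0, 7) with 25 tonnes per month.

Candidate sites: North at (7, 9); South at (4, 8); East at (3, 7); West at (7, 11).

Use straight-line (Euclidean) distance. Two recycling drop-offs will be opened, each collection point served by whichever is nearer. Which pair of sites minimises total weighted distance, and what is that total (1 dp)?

Evaluate every pair (each demand assigned to the nearer of the two):
  {North, East}: total = 754.2
  {North, South}: total = 798.0
  {East, West}: total = 893.1
  {North, West}: total = 907.5
  {South, West}: total = 936.9
  {South, East}: total = 1026.1
Best pair: {North, East} with total 754.2.

{North, East}, total 754.2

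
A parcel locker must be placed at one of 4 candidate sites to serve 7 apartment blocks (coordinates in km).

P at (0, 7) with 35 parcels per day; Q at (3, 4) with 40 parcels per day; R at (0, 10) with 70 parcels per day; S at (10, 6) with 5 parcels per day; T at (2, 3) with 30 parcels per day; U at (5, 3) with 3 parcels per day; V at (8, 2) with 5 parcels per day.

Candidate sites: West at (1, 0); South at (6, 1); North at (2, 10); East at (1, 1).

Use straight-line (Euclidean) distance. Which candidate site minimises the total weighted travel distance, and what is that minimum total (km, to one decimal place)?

Total weighted distance at each candidate:
  West (1, 0): total = 1330.2
  South (6, 1): total = 1407.9
  North (2, 10): total = 837.1
  East (1, 1): total = 1158.3
Minimum is at North with total 837.1 km.

North, total 837.1 km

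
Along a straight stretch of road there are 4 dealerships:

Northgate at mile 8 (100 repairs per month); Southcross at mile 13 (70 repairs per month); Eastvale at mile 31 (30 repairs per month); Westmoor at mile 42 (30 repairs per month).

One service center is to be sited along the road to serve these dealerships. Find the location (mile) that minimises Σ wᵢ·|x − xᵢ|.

x = 13

For a sum of weighted absolute distances on a line, the optimum is the weighted median (not the mean). Total weight W = 230; half-weight = 115.
Sort by position and accumulate weight:
  mile 8 (Northgate, w=100) → cum 100
  mile 13 (Southcross, w=70) → cum 170  ≥ 115 → median here
  mile 31 (Eastvale, w=30) → cum 200
  mile 42 (Westmoor, w=30) → cum 230
Optimal location: mile 13.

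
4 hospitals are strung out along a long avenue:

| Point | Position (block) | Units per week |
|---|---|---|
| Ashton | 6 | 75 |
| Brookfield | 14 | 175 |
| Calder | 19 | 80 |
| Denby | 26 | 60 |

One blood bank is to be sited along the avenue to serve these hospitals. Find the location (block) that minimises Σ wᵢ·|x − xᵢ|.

For a sum of weighted absolute distances on a line, the optimum is the weighted median (not the mean). Total weight W = 390; half-weight = 195.
Sort by position and accumulate weight:
  block 6 (Ashton, w=75) → cum 75
  block 14 (Brookfield, w=175) → cum 250  ≥ 195 → median here
  block 19 (Calder, w=80) → cum 330
  block 26 (Denby, w=60) → cum 390
Optimal location: block 14.

x = 14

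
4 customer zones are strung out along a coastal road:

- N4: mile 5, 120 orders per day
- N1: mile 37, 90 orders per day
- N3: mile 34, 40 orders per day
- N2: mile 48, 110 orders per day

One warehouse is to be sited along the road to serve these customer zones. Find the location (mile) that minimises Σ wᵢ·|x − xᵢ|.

x = 37

For a sum of weighted absolute distances on a line, the optimum is the weighted median (not the mean). Total weight W = 360; half-weight = 180.
Sort by position and accumulate weight:
  mile 5 (N4, w=120) → cum 120
  mile 34 (N3, w=40) → cum 160
  mile 37 (N1, w=90) → cum 250  ≥ 180 → median here
  mile 48 (N2, w=110) → cum 360
Optimal location: mile 37.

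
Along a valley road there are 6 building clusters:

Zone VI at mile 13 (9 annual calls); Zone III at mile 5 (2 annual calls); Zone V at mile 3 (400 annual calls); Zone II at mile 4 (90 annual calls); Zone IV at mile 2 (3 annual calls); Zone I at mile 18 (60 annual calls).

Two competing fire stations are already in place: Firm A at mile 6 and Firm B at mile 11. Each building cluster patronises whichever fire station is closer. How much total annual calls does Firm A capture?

495

The indifferent point is the midpoint (6+11)/2 = 8.5; building clusters left of it (closer to Firm A at 6) go to Firm A, those right go to Firm B.
  Zone IV at 2 (w=3) → Firm A
  Zone V at 3 (w=400) → Firm A
  Zone II at 4 (w=90) → Firm A
  Zone III at 5 (w=2) → Firm A
  Zone VI at 13 (w=9) → Firm B
  Zone I at 18 (w=60) → Firm B
Firm A captures 495; Firm B captures 69.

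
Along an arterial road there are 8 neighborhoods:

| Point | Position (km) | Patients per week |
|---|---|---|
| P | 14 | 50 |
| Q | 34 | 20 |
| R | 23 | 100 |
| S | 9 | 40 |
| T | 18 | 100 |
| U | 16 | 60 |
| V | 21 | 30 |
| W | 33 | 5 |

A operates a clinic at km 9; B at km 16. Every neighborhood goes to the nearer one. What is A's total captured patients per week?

The indifferent point is the midpoint (9+16)/2 = 12.5; neighborhoods left of it (closer to A at 9) go to A, those right go to B.
  S at 9 (w=40) → A
  P at 14 (w=50) → B
  U at 16 (w=60) → B
  T at 18 (w=100) → B
  V at 21 (w=30) → B
  R at 23 (w=100) → B
  W at 33 (w=5) → B
  Q at 34 (w=20) → B
A captures 40; B captures 365.

40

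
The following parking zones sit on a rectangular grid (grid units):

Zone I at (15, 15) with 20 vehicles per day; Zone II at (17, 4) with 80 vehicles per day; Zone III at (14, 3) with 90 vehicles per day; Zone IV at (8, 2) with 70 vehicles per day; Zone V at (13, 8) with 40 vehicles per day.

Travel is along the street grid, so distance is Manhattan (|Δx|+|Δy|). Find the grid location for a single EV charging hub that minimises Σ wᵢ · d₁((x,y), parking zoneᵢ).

(14, 3)

Manhattan distance separates: Σwᵢ(|x−xᵢ|+|y−yᵢ|) = Σwᵢ|x−xᵢ| + Σwᵢ|y−yᵢ|, so x and y are optimised independently as 1-D weighted medians.
Total weight W = 300; half = 150.
x-coordinate, sorted with cumulative weight:
  x=8 (Zone IV, w=70) cum 70
  x=13 (Zone V, w=40) cum 110
  x=14 (Zone III, w=90) cum 200  ← median
  x=15 (Zone I, w=20) cum 220
  x=17 (Zone II, w=80) cum 300
⇒ x* = 14
y-coordinate, sorted with cumulative weight:
  y=2 (Zone IV, w=70) cum 70
  y=3 (Zone III, w=90) cum 160  ← median
  y=4 (Zone II, w=80) cum 240
  y=8 (Zone V, w=40) cum 280
  y=15 (Zone I, w=20) cum 300
⇒ y* = 3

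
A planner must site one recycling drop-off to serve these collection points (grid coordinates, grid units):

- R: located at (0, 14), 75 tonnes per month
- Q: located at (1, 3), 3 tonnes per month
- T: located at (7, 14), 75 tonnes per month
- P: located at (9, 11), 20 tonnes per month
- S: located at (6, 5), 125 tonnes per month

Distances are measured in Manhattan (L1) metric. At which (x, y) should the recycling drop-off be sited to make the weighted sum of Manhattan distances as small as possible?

(6, 14)

Manhattan distance separates: Σwᵢ(|x−xᵢ|+|y−yᵢ|) = Σwᵢ|x−xᵢ| + Σwᵢ|y−yᵢ|, so x and y are optimised independently as 1-D weighted medians.
Total weight W = 298; half = 149.
x-coordinate, sorted with cumulative weight:
  x=0 (R, w=75) cum 75
  x=1 (Q, w=3) cum 78
  x=6 (S, w=125) cum 203  ← median
  x=7 (T, w=75) cum 278
  x=9 (P, w=20) cum 298
⇒ x* = 6
y-coordinate, sorted with cumulative weight:
  y=3 (Q, w=3) cum 3
  y=5 (S, w=125) cum 128
  y=11 (P, w=20) cum 148
  y=14 (R, w=75) cum 223  ← median
  y=14 (T, w=75) cum 298
⇒ y* = 14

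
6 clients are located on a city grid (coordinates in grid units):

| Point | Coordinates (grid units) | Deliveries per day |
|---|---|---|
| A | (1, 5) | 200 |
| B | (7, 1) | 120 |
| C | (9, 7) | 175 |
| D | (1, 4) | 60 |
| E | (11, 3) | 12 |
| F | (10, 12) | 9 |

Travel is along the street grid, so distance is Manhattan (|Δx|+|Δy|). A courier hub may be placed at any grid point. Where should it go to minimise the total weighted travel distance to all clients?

(7, 5)

Manhattan distance separates: Σwᵢ(|x−xᵢ|+|y−yᵢ|) = Σwᵢ|x−xᵢ| + Σwᵢ|y−yᵢ|, so x and y are optimised independently as 1-D weighted medians.
Total weight W = 576; half = 288.
x-coordinate, sorted with cumulative weight:
  x=1 (A, w=200) cum 200
  x=1 (D, w=60) cum 260
  x=7 (B, w=120) cum 380  ← median
  x=9 (C, w=175) cum 555
  x=10 (F, w=9) cum 564
  x=11 (E, w=12) cum 576
⇒ x* = 7
y-coordinate, sorted with cumulative weight:
  y=1 (B, w=120) cum 120
  y=3 (E, w=12) cum 132
  y=4 (D, w=60) cum 192
  y=5 (A, w=200) cum 392  ← median
  y=7 (C, w=175) cum 567
  y=12 (F, w=9) cum 576
⇒ y* = 5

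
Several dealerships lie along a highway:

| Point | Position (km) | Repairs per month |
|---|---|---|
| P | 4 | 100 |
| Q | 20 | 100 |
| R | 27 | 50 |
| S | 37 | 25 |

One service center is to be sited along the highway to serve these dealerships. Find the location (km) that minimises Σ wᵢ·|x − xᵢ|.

x = 20

For a sum of weighted absolute distances on a line, the optimum is the weighted median (not the mean). Total weight W = 275; half-weight = 137.5.
Sort by position and accumulate weight:
  km 4 (P, w=100) → cum 100
  km 20 (Q, w=100) → cum 200  ≥ 137.5 → median here
  km 27 (R, w=50) → cum 250
  km 37 (S, w=25) → cum 275
Optimal location: km 20.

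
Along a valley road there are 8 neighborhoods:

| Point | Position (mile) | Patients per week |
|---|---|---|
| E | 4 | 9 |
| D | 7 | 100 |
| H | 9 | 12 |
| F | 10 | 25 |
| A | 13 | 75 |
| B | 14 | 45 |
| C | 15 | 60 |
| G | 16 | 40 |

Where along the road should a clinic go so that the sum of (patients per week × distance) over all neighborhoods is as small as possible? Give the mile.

x = 13

For a sum of weighted absolute distances on a line, the optimum is the weighted median (not the mean). Total weight W = 366; half-weight = 183.
Sort by position and accumulate weight:
  mile 4 (E, w=9) → cum 9
  mile 7 (D, w=100) → cum 109
  mile 9 (H, w=12) → cum 121
  mile 10 (F, w=25) → cum 146
  mile 13 (A, w=75) → cum 221  ≥ 183 → median here
  mile 14 (B, w=45) → cum 266
  mile 15 (C, w=60) → cum 326
  mile 16 (G, w=40) → cum 366
Optimal location: mile 13.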